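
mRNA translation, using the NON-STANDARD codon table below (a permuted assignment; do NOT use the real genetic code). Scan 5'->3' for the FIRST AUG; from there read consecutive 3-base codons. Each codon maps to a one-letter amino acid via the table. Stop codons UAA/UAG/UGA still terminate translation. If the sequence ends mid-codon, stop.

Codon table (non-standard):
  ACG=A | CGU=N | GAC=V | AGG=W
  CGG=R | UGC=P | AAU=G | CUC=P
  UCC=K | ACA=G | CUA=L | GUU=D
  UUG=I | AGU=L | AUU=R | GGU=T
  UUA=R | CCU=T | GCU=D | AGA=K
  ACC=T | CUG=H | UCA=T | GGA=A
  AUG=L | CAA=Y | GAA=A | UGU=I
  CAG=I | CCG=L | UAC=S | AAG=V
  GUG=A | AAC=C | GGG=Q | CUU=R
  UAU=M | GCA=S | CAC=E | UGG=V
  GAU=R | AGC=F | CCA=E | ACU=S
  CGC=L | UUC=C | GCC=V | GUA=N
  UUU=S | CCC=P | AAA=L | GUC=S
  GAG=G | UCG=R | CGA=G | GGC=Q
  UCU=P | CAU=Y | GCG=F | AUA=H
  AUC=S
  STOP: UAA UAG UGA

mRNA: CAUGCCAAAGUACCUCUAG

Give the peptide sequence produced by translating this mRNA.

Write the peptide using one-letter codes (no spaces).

start AUG at pos 1
pos 1: AUG -> L; peptide=L
pos 4: CCA -> E; peptide=LE
pos 7: AAG -> V; peptide=LEV
pos 10: UAC -> S; peptide=LEVS
pos 13: CUC -> P; peptide=LEVSP
pos 16: UAG -> STOP

Answer: LEVSP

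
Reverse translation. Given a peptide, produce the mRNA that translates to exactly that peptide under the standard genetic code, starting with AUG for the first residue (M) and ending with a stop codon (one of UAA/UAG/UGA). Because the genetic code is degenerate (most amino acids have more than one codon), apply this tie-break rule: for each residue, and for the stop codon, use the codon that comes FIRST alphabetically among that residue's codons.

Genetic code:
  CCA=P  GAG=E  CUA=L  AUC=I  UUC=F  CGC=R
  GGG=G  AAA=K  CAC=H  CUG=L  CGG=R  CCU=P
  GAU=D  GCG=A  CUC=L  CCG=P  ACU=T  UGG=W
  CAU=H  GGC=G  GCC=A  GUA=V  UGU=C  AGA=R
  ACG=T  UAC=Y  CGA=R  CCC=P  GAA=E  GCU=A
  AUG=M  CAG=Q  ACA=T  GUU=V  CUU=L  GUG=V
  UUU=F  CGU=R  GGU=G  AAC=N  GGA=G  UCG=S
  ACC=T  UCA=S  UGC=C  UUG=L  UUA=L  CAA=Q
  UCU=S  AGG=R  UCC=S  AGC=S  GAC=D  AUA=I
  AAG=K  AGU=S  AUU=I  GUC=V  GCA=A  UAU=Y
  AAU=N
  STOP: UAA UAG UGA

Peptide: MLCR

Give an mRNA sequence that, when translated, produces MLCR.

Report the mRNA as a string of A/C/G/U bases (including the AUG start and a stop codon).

residue 1: M -> AUG (start codon)
residue 2: L codons sorted = CUA,CUC,CUG,CUU,UUA,UUG -> pick first = CUA
residue 3: C codons sorted = UGC,UGU -> pick first = UGC
residue 4: R codons sorted = AGA,AGG,CGA,CGC,CGG,CGU -> pick first = AGA
terminator: stop codons sorted = UAA,UAG,UGA -> pick first = UAA

Answer: mRNA: AUGCUAUGCAGAUAA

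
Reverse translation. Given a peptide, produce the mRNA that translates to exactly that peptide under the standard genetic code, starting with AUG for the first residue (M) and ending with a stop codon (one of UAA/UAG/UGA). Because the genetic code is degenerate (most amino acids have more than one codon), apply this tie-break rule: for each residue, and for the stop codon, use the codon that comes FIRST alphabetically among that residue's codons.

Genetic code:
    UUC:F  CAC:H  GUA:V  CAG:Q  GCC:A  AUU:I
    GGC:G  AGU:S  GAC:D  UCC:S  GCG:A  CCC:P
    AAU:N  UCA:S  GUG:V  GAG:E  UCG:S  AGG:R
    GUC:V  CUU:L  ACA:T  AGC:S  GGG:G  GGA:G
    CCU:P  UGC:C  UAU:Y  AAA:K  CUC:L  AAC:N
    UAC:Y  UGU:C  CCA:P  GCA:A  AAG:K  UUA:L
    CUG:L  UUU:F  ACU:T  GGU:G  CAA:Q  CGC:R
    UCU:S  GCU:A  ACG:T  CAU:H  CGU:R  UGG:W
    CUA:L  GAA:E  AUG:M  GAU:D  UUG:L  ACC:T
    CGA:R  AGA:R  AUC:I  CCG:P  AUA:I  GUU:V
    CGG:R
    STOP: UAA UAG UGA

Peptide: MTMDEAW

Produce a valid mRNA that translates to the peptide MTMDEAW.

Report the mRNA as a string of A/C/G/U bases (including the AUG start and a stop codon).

Answer: mRNA: AUGACAAUGGACGAAGCAUGGUAA

Derivation:
residue 1: M -> AUG (start codon)
residue 2: T codons sorted = ACA,ACC,ACG,ACU -> pick first = ACA
residue 3: M -> AUG (only codon)
residue 4: D codons sorted = GAC,GAU -> pick first = GAC
residue 5: E codons sorted = GAA,GAG -> pick first = GAA
residue 6: A codons sorted = GCA,GCC,GCG,GCU -> pick first = GCA
residue 7: W -> UGG (only codon)
terminator: stop codons sorted = UAA,UAG,UGA -> pick first = UAA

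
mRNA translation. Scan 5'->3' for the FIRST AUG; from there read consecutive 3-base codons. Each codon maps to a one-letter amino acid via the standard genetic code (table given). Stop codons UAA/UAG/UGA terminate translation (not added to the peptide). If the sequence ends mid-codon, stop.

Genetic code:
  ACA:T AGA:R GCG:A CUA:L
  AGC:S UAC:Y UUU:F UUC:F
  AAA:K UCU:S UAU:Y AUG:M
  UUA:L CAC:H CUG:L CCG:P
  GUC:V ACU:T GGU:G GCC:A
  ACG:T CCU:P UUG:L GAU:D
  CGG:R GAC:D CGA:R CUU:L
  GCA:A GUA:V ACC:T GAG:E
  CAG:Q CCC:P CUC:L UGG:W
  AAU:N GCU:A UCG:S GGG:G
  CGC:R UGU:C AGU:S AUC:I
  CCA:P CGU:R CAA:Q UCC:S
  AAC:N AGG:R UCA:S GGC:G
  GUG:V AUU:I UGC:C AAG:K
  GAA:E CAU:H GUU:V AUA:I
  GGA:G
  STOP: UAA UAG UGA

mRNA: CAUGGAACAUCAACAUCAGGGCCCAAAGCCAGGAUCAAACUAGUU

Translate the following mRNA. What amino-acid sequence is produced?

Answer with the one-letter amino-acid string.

Answer: MEHQHQGPKPGSN

Derivation:
start AUG at pos 1
pos 1: AUG -> M; peptide=M
pos 4: GAA -> E; peptide=ME
pos 7: CAU -> H; peptide=MEH
pos 10: CAA -> Q; peptide=MEHQ
pos 13: CAU -> H; peptide=MEHQH
pos 16: CAG -> Q; peptide=MEHQHQ
pos 19: GGC -> G; peptide=MEHQHQG
pos 22: CCA -> P; peptide=MEHQHQGP
pos 25: AAG -> K; peptide=MEHQHQGPK
pos 28: CCA -> P; peptide=MEHQHQGPKP
pos 31: GGA -> G; peptide=MEHQHQGPKPG
pos 34: UCA -> S; peptide=MEHQHQGPKPGS
pos 37: AAC -> N; peptide=MEHQHQGPKPGSN
pos 40: UAG -> STOP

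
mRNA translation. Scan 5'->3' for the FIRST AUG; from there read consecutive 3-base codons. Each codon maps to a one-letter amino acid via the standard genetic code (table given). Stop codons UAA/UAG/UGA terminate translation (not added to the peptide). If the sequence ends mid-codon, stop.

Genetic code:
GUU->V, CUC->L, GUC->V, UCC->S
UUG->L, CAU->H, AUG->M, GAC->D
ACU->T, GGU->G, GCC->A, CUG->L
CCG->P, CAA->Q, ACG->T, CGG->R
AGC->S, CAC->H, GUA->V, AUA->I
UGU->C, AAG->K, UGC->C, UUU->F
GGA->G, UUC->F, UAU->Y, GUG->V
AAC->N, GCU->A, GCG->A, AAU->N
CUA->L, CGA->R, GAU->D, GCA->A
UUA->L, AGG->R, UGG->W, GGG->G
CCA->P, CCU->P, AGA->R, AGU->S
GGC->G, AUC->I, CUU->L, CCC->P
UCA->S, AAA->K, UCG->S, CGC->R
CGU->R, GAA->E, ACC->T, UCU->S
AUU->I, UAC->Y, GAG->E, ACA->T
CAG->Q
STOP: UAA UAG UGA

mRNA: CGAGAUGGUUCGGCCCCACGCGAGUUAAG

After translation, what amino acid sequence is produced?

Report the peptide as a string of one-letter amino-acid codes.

Answer: MVRPHAS

Derivation:
start AUG at pos 4
pos 4: AUG -> M; peptide=M
pos 7: GUU -> V; peptide=MV
pos 10: CGG -> R; peptide=MVR
pos 13: CCC -> P; peptide=MVRP
pos 16: CAC -> H; peptide=MVRPH
pos 19: GCG -> A; peptide=MVRPHA
pos 22: AGU -> S; peptide=MVRPHAS
pos 25: UAA -> STOP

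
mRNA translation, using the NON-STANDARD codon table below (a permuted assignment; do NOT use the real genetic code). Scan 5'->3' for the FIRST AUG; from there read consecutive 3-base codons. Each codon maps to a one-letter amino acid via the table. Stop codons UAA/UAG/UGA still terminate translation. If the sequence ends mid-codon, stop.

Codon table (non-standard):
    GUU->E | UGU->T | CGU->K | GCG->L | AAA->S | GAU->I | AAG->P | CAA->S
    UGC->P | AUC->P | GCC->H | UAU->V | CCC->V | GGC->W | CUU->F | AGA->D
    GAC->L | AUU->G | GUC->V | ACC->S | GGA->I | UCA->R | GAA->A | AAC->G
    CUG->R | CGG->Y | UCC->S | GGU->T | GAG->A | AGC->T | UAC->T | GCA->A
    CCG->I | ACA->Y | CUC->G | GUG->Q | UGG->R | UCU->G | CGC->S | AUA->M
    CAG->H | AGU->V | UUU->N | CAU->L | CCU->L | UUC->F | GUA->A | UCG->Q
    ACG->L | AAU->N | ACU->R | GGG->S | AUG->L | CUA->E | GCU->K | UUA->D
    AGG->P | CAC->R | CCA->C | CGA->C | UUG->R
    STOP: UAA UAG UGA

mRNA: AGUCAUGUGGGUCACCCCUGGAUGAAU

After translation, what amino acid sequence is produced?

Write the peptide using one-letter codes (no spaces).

start AUG at pos 4
pos 4: AUG -> L; peptide=L
pos 7: UGG -> R; peptide=LR
pos 10: GUC -> V; peptide=LRV
pos 13: ACC -> S; peptide=LRVS
pos 16: CCU -> L; peptide=LRVSL
pos 19: GGA -> I; peptide=LRVSLI
pos 22: UGA -> STOP

Answer: LRVSLI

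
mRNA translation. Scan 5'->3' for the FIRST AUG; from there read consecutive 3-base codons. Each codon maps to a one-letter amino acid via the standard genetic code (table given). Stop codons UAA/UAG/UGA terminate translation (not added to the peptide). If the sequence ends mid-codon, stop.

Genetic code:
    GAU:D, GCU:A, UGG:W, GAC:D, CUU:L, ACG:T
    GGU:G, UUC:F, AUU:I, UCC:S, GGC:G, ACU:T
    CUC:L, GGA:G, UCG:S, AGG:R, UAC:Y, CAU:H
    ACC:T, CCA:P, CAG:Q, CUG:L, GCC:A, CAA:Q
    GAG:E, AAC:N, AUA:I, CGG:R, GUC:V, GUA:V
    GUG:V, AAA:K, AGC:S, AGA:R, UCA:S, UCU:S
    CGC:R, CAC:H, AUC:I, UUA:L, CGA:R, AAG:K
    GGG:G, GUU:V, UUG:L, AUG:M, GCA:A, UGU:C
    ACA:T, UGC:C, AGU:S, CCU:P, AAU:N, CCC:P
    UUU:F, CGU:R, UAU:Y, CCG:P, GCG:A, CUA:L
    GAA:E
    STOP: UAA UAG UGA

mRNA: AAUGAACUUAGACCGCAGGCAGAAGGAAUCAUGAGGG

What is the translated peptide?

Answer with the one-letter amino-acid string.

Answer: MNLDRRQKES

Derivation:
start AUG at pos 1
pos 1: AUG -> M; peptide=M
pos 4: AAC -> N; peptide=MN
pos 7: UUA -> L; peptide=MNL
pos 10: GAC -> D; peptide=MNLD
pos 13: CGC -> R; peptide=MNLDR
pos 16: AGG -> R; peptide=MNLDRR
pos 19: CAG -> Q; peptide=MNLDRRQ
pos 22: AAG -> K; peptide=MNLDRRQK
pos 25: GAA -> E; peptide=MNLDRRQKE
pos 28: UCA -> S; peptide=MNLDRRQKES
pos 31: UGA -> STOP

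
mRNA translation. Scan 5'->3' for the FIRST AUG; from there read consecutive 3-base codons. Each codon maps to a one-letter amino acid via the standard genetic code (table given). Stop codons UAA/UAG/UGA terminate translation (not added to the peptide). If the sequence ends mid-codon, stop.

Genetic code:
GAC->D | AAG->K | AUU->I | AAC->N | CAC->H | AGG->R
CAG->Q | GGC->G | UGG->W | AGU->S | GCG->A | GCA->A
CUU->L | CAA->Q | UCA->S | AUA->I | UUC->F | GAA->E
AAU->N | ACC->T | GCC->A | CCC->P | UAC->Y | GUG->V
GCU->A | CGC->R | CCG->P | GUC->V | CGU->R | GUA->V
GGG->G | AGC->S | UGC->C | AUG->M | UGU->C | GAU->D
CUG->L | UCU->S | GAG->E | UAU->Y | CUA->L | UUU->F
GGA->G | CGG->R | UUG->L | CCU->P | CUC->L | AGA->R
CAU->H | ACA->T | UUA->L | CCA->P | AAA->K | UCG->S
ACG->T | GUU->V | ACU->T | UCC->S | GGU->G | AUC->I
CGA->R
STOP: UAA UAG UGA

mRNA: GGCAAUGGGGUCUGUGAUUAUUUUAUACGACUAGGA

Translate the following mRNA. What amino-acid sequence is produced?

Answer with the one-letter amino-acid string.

Answer: MGSVIILYD

Derivation:
start AUG at pos 4
pos 4: AUG -> M; peptide=M
pos 7: GGG -> G; peptide=MG
pos 10: UCU -> S; peptide=MGS
pos 13: GUG -> V; peptide=MGSV
pos 16: AUU -> I; peptide=MGSVI
pos 19: AUU -> I; peptide=MGSVII
pos 22: UUA -> L; peptide=MGSVIIL
pos 25: UAC -> Y; peptide=MGSVIILY
pos 28: GAC -> D; peptide=MGSVIILYD
pos 31: UAG -> STOP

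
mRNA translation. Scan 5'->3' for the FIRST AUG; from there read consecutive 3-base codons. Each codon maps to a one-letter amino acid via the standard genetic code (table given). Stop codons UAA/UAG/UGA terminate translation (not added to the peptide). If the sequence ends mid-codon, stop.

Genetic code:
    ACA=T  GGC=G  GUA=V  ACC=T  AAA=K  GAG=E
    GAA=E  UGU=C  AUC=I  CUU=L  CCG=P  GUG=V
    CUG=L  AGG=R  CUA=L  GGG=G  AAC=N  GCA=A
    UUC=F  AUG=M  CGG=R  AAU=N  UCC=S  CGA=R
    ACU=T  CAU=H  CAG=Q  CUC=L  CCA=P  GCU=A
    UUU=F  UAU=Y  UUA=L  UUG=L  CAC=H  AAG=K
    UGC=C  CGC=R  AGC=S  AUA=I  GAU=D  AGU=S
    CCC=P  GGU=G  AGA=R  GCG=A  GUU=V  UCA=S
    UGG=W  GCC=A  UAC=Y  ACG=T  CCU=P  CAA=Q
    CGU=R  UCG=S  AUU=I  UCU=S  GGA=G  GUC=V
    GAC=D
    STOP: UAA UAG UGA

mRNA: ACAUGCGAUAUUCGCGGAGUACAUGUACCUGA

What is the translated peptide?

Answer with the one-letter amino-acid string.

start AUG at pos 2
pos 2: AUG -> M; peptide=M
pos 5: CGA -> R; peptide=MR
pos 8: UAU -> Y; peptide=MRY
pos 11: UCG -> S; peptide=MRYS
pos 14: CGG -> R; peptide=MRYSR
pos 17: AGU -> S; peptide=MRYSRS
pos 20: ACA -> T; peptide=MRYSRST
pos 23: UGU -> C; peptide=MRYSRSTC
pos 26: ACC -> T; peptide=MRYSRSTCT
pos 29: UGA -> STOP

Answer: MRYSRSTCT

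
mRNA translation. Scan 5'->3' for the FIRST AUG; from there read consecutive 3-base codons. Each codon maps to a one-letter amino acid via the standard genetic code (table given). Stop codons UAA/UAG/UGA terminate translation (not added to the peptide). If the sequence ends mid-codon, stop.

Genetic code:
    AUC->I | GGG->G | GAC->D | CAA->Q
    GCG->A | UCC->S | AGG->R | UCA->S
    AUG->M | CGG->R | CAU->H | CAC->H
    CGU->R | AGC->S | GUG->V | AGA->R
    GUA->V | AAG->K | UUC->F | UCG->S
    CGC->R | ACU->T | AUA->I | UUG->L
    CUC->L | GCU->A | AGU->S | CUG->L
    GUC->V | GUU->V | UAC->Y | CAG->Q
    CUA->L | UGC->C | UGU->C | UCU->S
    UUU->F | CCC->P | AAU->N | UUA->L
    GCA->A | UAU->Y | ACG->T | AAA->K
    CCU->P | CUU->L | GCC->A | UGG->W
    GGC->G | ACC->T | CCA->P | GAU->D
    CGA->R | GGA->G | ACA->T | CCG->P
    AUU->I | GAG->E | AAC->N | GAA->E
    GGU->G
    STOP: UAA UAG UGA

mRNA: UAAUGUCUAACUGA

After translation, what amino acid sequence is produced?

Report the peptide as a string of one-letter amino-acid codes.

start AUG at pos 2
pos 2: AUG -> M; peptide=M
pos 5: UCU -> S; peptide=MS
pos 8: AAC -> N; peptide=MSN
pos 11: UGA -> STOP

Answer: MSN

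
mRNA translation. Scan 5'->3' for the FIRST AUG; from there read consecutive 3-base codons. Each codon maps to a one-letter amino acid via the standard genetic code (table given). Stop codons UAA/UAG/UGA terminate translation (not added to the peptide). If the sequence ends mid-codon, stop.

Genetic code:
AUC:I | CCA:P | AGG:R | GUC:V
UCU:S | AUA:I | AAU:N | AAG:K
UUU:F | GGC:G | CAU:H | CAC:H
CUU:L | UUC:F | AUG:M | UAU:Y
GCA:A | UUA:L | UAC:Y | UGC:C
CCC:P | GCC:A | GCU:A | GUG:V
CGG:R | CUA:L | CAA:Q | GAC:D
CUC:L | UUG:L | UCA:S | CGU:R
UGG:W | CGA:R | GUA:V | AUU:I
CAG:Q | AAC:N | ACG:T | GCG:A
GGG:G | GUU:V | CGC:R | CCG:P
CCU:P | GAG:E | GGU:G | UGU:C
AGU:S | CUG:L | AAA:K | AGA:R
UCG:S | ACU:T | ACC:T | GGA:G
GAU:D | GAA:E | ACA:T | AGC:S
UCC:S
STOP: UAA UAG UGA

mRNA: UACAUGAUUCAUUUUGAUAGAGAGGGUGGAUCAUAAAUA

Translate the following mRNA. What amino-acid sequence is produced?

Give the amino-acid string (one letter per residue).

start AUG at pos 3
pos 3: AUG -> M; peptide=M
pos 6: AUU -> I; peptide=MI
pos 9: CAU -> H; peptide=MIH
pos 12: UUU -> F; peptide=MIHF
pos 15: GAU -> D; peptide=MIHFD
pos 18: AGA -> R; peptide=MIHFDR
pos 21: GAG -> E; peptide=MIHFDRE
pos 24: GGU -> G; peptide=MIHFDREG
pos 27: GGA -> G; peptide=MIHFDREGG
pos 30: UCA -> S; peptide=MIHFDREGGS
pos 33: UAA -> STOP

Answer: MIHFDREGGS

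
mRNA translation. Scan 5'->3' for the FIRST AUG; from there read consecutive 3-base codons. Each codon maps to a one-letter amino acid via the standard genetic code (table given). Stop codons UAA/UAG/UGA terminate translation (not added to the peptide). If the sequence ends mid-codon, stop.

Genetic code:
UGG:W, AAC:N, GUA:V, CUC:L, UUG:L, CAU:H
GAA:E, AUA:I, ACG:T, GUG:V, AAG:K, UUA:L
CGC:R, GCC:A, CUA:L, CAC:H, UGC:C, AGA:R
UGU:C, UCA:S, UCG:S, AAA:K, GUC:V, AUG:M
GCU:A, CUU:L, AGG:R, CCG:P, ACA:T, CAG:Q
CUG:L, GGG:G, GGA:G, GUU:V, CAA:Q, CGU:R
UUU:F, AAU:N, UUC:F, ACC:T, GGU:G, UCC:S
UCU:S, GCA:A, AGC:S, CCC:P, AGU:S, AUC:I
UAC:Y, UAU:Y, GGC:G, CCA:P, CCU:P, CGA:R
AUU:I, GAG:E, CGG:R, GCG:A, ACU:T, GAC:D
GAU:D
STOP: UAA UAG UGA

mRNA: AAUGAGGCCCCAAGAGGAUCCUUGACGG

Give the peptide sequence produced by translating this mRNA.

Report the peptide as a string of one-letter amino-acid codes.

start AUG at pos 1
pos 1: AUG -> M; peptide=M
pos 4: AGG -> R; peptide=MR
pos 7: CCC -> P; peptide=MRP
pos 10: CAA -> Q; peptide=MRPQ
pos 13: GAG -> E; peptide=MRPQE
pos 16: GAU -> D; peptide=MRPQED
pos 19: CCU -> P; peptide=MRPQEDP
pos 22: UGA -> STOP

Answer: MRPQEDP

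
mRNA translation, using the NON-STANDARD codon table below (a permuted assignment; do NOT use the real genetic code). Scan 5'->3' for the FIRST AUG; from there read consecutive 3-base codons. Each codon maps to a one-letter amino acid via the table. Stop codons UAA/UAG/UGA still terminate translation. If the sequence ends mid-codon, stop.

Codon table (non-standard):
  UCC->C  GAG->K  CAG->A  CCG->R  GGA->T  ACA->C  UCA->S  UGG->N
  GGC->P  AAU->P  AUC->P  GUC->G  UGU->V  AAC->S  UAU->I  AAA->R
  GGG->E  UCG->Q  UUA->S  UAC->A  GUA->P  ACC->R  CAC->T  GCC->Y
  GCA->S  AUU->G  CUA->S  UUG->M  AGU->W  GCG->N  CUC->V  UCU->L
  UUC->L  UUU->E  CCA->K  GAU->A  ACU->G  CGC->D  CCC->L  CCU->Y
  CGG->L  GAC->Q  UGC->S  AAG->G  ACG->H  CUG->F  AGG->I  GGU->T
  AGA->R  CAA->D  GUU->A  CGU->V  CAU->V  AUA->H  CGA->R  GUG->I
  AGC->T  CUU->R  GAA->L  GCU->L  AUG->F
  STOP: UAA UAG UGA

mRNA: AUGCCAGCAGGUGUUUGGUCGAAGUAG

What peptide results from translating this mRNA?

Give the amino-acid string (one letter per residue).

Answer: FKSTANQG

Derivation:
start AUG at pos 0
pos 0: AUG -> F; peptide=F
pos 3: CCA -> K; peptide=FK
pos 6: GCA -> S; peptide=FKS
pos 9: GGU -> T; peptide=FKST
pos 12: GUU -> A; peptide=FKSTA
pos 15: UGG -> N; peptide=FKSTAN
pos 18: UCG -> Q; peptide=FKSTANQ
pos 21: AAG -> G; peptide=FKSTANQG
pos 24: UAG -> STOP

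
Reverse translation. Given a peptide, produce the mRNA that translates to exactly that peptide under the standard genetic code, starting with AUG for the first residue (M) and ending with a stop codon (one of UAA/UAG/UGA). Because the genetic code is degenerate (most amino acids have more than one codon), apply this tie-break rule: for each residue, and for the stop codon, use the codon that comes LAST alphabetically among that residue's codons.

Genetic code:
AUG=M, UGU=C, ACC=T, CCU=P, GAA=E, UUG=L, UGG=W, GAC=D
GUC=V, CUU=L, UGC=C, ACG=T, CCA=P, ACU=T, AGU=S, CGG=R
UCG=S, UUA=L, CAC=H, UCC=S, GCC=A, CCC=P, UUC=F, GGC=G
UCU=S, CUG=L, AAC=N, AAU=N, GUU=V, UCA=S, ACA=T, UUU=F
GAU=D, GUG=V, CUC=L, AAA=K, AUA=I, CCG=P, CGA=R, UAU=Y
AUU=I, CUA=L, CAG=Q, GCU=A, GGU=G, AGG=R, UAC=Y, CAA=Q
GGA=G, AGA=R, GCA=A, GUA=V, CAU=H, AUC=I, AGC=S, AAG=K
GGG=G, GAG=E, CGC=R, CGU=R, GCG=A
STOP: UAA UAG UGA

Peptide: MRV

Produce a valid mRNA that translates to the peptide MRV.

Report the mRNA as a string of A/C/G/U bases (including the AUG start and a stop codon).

Answer: mRNA: AUGCGUGUUUGA

Derivation:
residue 1: M -> AUG (start codon)
residue 2: R codons sorted = AGA,AGG,CGA,CGC,CGG,CGU -> pick last = CGU
residue 3: V codons sorted = GUA,GUC,GUG,GUU -> pick last = GUU
terminator: stop codons sorted = UAA,UAG,UGA -> pick last = UGA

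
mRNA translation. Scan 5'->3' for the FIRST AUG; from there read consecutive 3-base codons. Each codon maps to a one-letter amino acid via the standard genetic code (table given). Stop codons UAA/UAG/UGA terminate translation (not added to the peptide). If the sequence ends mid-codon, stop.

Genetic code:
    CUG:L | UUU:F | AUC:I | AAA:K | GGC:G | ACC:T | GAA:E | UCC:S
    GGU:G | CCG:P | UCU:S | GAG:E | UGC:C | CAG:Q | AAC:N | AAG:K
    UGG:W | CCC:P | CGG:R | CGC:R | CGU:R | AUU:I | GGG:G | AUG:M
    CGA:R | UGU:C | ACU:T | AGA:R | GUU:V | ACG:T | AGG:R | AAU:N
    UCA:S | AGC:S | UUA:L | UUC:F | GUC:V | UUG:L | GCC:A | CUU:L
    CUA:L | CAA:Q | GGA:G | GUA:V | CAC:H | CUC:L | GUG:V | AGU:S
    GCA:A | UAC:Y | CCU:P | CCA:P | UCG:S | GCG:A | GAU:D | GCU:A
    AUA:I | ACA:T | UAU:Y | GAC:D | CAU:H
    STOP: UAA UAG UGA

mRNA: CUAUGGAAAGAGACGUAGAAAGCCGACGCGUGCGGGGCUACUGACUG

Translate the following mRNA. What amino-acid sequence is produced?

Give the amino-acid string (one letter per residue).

Answer: MERDVESRRVRGY

Derivation:
start AUG at pos 2
pos 2: AUG -> M; peptide=M
pos 5: GAA -> E; peptide=ME
pos 8: AGA -> R; peptide=MER
pos 11: GAC -> D; peptide=MERD
pos 14: GUA -> V; peptide=MERDV
pos 17: GAA -> E; peptide=MERDVE
pos 20: AGC -> S; peptide=MERDVES
pos 23: CGA -> R; peptide=MERDVESR
pos 26: CGC -> R; peptide=MERDVESRR
pos 29: GUG -> V; peptide=MERDVESRRV
pos 32: CGG -> R; peptide=MERDVESRRVR
pos 35: GGC -> G; peptide=MERDVESRRVRG
pos 38: UAC -> Y; peptide=MERDVESRRVRGY
pos 41: UGA -> STOP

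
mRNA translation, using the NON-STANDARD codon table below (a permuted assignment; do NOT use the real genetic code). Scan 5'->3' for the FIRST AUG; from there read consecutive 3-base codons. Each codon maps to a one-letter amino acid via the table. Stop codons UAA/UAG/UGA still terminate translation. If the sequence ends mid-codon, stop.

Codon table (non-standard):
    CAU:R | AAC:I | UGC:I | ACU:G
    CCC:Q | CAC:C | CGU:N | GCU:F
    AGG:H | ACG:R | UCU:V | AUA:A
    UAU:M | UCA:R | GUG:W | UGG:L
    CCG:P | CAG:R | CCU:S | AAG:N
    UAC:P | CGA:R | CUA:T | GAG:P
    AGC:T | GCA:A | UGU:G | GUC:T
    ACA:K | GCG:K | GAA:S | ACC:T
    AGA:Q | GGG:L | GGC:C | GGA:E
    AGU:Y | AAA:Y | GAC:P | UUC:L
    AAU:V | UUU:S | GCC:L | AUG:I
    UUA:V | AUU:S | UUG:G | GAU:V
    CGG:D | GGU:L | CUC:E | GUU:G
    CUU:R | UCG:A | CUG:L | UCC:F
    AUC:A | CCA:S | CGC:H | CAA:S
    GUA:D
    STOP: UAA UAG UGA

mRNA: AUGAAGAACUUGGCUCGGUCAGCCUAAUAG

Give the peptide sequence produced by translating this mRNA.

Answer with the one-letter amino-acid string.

Answer: INIGFDRL

Derivation:
start AUG at pos 0
pos 0: AUG -> I; peptide=I
pos 3: AAG -> N; peptide=IN
pos 6: AAC -> I; peptide=INI
pos 9: UUG -> G; peptide=INIG
pos 12: GCU -> F; peptide=INIGF
pos 15: CGG -> D; peptide=INIGFD
pos 18: UCA -> R; peptide=INIGFDR
pos 21: GCC -> L; peptide=INIGFDRL
pos 24: UAA -> STOP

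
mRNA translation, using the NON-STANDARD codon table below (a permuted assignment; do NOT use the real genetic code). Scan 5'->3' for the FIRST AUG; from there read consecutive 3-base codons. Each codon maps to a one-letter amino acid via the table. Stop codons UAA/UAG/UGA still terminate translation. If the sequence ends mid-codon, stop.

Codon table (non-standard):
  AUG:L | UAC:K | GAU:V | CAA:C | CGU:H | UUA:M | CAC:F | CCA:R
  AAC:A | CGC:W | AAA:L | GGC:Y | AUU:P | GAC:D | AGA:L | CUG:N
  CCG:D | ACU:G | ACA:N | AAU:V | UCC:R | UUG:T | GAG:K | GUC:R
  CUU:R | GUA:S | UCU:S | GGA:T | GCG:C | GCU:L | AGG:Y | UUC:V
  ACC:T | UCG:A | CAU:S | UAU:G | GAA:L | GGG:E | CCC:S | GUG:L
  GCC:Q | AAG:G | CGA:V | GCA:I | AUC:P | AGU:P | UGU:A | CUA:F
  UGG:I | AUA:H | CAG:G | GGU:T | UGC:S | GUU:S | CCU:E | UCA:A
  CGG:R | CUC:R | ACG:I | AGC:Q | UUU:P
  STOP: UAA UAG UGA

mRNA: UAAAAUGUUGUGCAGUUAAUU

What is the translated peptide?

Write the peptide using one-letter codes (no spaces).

Answer: LTSP

Derivation:
start AUG at pos 4
pos 4: AUG -> L; peptide=L
pos 7: UUG -> T; peptide=LT
pos 10: UGC -> S; peptide=LTS
pos 13: AGU -> P; peptide=LTSP
pos 16: UAA -> STOP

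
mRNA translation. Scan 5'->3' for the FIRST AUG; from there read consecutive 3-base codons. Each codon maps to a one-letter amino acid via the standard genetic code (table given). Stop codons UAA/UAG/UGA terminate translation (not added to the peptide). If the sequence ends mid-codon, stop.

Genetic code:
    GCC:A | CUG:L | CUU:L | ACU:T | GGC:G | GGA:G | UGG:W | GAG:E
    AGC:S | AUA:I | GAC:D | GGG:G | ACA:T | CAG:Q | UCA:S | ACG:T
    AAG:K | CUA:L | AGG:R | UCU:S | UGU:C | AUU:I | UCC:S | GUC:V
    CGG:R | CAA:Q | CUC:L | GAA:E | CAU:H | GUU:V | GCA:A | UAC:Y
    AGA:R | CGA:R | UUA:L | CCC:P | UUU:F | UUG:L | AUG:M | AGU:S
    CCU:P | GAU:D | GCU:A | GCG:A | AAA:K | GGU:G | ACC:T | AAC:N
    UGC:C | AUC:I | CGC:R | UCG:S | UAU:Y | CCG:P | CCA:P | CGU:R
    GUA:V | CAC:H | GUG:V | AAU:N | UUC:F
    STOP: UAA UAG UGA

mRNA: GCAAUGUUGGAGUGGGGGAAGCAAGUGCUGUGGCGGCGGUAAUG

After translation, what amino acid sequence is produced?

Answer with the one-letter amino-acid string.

Answer: MLEWGKQVLWRR

Derivation:
start AUG at pos 3
pos 3: AUG -> M; peptide=M
pos 6: UUG -> L; peptide=ML
pos 9: GAG -> E; peptide=MLE
pos 12: UGG -> W; peptide=MLEW
pos 15: GGG -> G; peptide=MLEWG
pos 18: AAG -> K; peptide=MLEWGK
pos 21: CAA -> Q; peptide=MLEWGKQ
pos 24: GUG -> V; peptide=MLEWGKQV
pos 27: CUG -> L; peptide=MLEWGKQVL
pos 30: UGG -> W; peptide=MLEWGKQVLW
pos 33: CGG -> R; peptide=MLEWGKQVLWR
pos 36: CGG -> R; peptide=MLEWGKQVLWRR
pos 39: UAA -> STOP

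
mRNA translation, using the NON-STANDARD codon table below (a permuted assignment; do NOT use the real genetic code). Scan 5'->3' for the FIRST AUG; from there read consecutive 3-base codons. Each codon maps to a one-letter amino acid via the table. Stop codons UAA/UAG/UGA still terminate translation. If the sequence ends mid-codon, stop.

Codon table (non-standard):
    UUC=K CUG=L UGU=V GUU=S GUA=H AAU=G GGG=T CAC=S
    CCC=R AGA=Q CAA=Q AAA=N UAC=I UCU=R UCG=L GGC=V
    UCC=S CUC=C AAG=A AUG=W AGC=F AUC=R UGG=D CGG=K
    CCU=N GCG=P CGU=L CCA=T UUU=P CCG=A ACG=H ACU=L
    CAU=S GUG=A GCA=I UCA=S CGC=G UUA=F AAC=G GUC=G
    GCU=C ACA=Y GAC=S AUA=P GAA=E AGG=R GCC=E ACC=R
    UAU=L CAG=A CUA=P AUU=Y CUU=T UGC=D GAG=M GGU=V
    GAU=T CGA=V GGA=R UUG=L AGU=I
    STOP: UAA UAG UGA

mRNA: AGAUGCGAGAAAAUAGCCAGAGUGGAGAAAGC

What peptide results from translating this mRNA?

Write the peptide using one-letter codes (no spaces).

start AUG at pos 2
pos 2: AUG -> W; peptide=W
pos 5: CGA -> V; peptide=WV
pos 8: GAA -> E; peptide=WVE
pos 11: AAU -> G; peptide=WVEG
pos 14: AGC -> F; peptide=WVEGF
pos 17: CAG -> A; peptide=WVEGFA
pos 20: AGU -> I; peptide=WVEGFAI
pos 23: GGA -> R; peptide=WVEGFAIR
pos 26: GAA -> E; peptide=WVEGFAIRE
pos 29: AGC -> F; peptide=WVEGFAIREF
pos 32: only 0 nt remain (<3), stop (end of mRNA)

Answer: WVEGFAIREF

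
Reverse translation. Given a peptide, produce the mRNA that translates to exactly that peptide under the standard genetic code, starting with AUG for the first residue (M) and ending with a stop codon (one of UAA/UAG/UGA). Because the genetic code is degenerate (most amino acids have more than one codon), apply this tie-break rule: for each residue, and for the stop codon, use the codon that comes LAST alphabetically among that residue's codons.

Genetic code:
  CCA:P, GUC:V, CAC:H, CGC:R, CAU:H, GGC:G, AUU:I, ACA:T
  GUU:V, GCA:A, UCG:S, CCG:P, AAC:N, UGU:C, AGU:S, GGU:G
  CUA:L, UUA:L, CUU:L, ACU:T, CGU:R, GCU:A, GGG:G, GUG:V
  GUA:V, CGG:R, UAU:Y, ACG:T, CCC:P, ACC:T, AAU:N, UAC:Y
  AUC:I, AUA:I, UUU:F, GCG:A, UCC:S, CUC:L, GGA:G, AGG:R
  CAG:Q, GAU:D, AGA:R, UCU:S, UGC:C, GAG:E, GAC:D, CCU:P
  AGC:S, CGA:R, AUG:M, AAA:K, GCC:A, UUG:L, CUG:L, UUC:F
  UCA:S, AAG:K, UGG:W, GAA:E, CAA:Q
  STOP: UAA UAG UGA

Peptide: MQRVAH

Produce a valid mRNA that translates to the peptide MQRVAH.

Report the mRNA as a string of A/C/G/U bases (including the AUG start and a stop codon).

residue 1: M -> AUG (start codon)
residue 2: Q codons sorted = CAA,CAG -> pick last = CAG
residue 3: R codons sorted = AGA,AGG,CGA,CGC,CGG,CGU -> pick last = CGU
residue 4: V codons sorted = GUA,GUC,GUG,GUU -> pick last = GUU
residue 5: A codons sorted = GCA,GCC,GCG,GCU -> pick last = GCU
residue 6: H codons sorted = CAC,CAU -> pick last = CAU
terminator: stop codons sorted = UAA,UAG,UGA -> pick last = UGA

Answer: mRNA: AUGCAGCGUGUUGCUCAUUGA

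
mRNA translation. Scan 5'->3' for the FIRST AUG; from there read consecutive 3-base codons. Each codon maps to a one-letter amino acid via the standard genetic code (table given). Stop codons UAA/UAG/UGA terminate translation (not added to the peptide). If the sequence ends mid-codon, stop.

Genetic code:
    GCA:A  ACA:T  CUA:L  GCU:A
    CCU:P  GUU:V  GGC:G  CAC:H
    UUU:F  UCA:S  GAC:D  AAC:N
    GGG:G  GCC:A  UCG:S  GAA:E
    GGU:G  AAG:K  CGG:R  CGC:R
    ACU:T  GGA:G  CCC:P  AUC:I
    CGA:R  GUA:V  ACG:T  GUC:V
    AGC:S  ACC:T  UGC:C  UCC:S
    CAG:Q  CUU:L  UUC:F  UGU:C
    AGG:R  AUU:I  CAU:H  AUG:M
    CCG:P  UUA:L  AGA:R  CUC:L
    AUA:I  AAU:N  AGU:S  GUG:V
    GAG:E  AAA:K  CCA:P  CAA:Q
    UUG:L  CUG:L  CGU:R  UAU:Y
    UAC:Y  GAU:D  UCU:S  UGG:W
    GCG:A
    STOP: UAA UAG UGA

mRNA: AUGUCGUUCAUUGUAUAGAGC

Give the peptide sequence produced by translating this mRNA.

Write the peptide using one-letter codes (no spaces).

start AUG at pos 0
pos 0: AUG -> M; peptide=M
pos 3: UCG -> S; peptide=MS
pos 6: UUC -> F; peptide=MSF
pos 9: AUU -> I; peptide=MSFI
pos 12: GUA -> V; peptide=MSFIV
pos 15: UAG -> STOP

Answer: MSFIV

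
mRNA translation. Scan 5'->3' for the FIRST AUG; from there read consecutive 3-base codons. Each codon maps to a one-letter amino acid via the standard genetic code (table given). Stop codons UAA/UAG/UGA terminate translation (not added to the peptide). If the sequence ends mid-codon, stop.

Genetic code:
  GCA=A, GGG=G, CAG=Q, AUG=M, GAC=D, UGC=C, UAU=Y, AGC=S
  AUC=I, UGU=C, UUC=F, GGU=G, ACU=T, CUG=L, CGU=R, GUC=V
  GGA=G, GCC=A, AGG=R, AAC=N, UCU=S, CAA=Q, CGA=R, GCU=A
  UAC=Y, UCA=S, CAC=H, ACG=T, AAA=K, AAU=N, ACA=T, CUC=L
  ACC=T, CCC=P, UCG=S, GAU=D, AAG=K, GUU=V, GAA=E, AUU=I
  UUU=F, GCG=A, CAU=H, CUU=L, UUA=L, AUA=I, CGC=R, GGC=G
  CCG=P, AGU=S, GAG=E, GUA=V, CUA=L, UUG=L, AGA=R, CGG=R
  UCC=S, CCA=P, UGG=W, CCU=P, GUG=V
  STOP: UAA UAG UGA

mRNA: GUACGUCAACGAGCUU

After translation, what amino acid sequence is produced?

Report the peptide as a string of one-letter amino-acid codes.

no AUG start codon found

Answer: (empty: no AUG start codon)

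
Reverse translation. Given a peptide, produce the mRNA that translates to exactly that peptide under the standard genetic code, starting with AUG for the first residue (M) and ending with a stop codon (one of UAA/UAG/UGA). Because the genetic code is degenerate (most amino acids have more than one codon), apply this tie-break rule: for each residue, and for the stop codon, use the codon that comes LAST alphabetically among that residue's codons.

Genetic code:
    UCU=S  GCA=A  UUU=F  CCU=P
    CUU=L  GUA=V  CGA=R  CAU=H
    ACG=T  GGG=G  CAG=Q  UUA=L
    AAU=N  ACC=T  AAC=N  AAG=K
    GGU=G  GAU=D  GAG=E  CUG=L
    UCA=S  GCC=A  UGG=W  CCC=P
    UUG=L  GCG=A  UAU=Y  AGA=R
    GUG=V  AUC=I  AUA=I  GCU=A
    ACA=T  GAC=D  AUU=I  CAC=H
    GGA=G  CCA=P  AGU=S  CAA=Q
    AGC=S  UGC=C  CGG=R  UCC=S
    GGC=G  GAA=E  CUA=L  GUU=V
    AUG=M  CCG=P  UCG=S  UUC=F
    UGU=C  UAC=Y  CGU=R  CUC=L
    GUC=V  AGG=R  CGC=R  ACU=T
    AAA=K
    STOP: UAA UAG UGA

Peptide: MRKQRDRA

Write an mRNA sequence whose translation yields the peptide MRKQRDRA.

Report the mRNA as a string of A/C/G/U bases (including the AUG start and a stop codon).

residue 1: M -> AUG (start codon)
residue 2: R codons sorted = AGA,AGG,CGA,CGC,CGG,CGU -> pick last = CGU
residue 3: K codons sorted = AAA,AAG -> pick last = AAG
residue 4: Q codons sorted = CAA,CAG -> pick last = CAG
residue 5: R codons sorted = AGA,AGG,CGA,CGC,CGG,CGU -> pick last = CGU
residue 6: D codons sorted = GAC,GAU -> pick last = GAU
residue 7: R codons sorted = AGA,AGG,CGA,CGC,CGG,CGU -> pick last = CGU
residue 8: A codons sorted = GCA,GCC,GCG,GCU -> pick last = GCU
terminator: stop codons sorted = UAA,UAG,UGA -> pick last = UGA

Answer: mRNA: AUGCGUAAGCAGCGUGAUCGUGCUUGA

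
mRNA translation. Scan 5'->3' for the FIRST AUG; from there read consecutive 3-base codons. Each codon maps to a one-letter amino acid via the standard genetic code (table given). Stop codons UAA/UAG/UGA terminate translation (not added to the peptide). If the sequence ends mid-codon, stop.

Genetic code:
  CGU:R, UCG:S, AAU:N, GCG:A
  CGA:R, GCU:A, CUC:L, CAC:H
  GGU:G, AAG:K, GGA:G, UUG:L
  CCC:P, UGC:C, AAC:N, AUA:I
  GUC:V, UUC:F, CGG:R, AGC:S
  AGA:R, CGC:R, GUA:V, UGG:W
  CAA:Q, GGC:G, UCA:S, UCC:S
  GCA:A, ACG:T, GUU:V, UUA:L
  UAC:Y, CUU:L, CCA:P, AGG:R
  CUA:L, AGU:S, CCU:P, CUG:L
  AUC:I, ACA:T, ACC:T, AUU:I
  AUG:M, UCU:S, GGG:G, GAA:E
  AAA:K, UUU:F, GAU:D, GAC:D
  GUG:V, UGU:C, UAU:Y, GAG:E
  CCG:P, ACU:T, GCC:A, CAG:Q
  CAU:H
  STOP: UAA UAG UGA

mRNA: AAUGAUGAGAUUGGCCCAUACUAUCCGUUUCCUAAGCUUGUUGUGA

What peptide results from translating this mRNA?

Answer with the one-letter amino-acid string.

start AUG at pos 1
pos 1: AUG -> M; peptide=M
pos 4: AUG -> M; peptide=MM
pos 7: AGA -> R; peptide=MMR
pos 10: UUG -> L; peptide=MMRL
pos 13: GCC -> A; peptide=MMRLA
pos 16: CAU -> H; peptide=MMRLAH
pos 19: ACU -> T; peptide=MMRLAHT
pos 22: AUC -> I; peptide=MMRLAHTI
pos 25: CGU -> R; peptide=MMRLAHTIR
pos 28: UUC -> F; peptide=MMRLAHTIRF
pos 31: CUA -> L; peptide=MMRLAHTIRFL
pos 34: AGC -> S; peptide=MMRLAHTIRFLS
pos 37: UUG -> L; peptide=MMRLAHTIRFLSL
pos 40: UUG -> L; peptide=MMRLAHTIRFLSLL
pos 43: UGA -> STOP

Answer: MMRLAHTIRFLSLL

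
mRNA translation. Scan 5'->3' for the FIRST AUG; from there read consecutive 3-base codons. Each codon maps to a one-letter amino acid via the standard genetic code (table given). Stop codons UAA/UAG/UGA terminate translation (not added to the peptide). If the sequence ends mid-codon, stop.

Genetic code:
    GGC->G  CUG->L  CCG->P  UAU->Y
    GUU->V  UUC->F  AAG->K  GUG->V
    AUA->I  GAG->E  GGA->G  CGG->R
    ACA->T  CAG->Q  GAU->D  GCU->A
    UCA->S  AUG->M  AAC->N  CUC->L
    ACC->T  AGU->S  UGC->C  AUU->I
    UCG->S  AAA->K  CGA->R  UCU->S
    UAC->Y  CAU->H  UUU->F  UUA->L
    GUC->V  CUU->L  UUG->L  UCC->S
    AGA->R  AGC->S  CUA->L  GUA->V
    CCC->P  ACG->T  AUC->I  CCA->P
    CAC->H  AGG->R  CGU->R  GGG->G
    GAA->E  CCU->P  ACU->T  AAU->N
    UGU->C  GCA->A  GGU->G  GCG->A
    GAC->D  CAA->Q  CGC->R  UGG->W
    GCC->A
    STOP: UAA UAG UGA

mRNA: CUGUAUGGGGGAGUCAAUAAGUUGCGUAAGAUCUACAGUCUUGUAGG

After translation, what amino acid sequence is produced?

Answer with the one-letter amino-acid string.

start AUG at pos 4
pos 4: AUG -> M; peptide=M
pos 7: GGG -> G; peptide=MG
pos 10: GAG -> E; peptide=MGE
pos 13: UCA -> S; peptide=MGES
pos 16: AUA -> I; peptide=MGESI
pos 19: AGU -> S; peptide=MGESIS
pos 22: UGC -> C; peptide=MGESISC
pos 25: GUA -> V; peptide=MGESISCV
pos 28: AGA -> R; peptide=MGESISCVR
pos 31: UCU -> S; peptide=MGESISCVRS
pos 34: ACA -> T; peptide=MGESISCVRST
pos 37: GUC -> V; peptide=MGESISCVRSTV
pos 40: UUG -> L; peptide=MGESISCVRSTVL
pos 43: UAG -> STOP

Answer: MGESISCVRSTVL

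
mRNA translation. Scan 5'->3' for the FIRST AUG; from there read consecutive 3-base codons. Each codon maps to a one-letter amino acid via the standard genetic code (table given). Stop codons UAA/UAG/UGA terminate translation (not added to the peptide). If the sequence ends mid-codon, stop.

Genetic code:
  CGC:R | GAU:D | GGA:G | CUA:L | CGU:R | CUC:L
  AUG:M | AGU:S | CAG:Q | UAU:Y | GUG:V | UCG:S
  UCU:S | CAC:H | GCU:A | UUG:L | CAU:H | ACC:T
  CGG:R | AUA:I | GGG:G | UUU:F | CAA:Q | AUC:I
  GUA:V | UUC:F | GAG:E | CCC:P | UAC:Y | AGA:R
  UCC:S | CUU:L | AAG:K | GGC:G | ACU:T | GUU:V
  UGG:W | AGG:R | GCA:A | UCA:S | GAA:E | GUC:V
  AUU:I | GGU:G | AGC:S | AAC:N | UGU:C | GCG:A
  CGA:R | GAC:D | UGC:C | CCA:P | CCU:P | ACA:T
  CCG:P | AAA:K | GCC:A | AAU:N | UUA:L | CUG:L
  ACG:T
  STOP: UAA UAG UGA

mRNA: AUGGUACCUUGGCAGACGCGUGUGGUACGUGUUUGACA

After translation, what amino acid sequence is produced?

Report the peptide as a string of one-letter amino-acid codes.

start AUG at pos 0
pos 0: AUG -> M; peptide=M
pos 3: GUA -> V; peptide=MV
pos 6: CCU -> P; peptide=MVP
pos 9: UGG -> W; peptide=MVPW
pos 12: CAG -> Q; peptide=MVPWQ
pos 15: ACG -> T; peptide=MVPWQT
pos 18: CGU -> R; peptide=MVPWQTR
pos 21: GUG -> V; peptide=MVPWQTRV
pos 24: GUA -> V; peptide=MVPWQTRVV
pos 27: CGU -> R; peptide=MVPWQTRVVR
pos 30: GUU -> V; peptide=MVPWQTRVVRV
pos 33: UGA -> STOP

Answer: MVPWQTRVVRV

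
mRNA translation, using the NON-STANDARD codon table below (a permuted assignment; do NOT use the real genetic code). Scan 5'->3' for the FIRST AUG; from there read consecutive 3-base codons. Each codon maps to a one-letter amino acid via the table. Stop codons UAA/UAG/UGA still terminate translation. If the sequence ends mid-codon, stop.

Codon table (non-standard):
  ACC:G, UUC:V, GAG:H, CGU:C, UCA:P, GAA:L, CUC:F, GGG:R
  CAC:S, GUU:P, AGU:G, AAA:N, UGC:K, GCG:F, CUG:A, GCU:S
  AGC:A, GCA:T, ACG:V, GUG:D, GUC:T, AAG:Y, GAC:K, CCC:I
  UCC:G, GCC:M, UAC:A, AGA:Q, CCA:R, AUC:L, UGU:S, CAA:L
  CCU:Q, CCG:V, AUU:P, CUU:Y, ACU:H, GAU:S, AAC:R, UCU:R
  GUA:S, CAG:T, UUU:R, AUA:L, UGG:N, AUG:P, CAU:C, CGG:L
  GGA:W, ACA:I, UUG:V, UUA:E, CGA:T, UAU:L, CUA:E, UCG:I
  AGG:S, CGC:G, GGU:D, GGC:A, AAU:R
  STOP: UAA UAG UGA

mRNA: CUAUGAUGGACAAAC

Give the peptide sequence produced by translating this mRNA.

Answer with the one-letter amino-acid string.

Answer: PPKN

Derivation:
start AUG at pos 2
pos 2: AUG -> P; peptide=P
pos 5: AUG -> P; peptide=PP
pos 8: GAC -> K; peptide=PPK
pos 11: AAA -> N; peptide=PPKN
pos 14: only 1 nt remain (<3), stop (end of mRNA)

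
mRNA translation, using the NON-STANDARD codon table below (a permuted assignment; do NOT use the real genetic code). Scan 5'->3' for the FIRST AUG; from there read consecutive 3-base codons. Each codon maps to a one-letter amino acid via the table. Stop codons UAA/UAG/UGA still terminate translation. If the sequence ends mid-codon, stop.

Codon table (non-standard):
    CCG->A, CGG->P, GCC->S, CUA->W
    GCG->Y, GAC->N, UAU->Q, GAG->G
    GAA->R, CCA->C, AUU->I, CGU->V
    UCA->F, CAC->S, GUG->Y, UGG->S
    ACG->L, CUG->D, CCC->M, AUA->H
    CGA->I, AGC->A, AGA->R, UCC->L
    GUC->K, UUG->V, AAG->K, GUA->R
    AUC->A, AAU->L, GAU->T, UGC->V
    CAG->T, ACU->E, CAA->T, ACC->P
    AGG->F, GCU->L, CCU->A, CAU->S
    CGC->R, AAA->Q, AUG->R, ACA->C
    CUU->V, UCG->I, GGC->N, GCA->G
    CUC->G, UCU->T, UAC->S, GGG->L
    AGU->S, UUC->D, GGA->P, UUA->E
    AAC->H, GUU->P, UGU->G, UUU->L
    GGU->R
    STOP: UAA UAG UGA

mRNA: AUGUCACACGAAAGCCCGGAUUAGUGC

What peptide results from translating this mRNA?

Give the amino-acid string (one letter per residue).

Answer: RFSRAAT

Derivation:
start AUG at pos 0
pos 0: AUG -> R; peptide=R
pos 3: UCA -> F; peptide=RF
pos 6: CAC -> S; peptide=RFS
pos 9: GAA -> R; peptide=RFSR
pos 12: AGC -> A; peptide=RFSRA
pos 15: CCG -> A; peptide=RFSRAA
pos 18: GAU -> T; peptide=RFSRAAT
pos 21: UAG -> STOP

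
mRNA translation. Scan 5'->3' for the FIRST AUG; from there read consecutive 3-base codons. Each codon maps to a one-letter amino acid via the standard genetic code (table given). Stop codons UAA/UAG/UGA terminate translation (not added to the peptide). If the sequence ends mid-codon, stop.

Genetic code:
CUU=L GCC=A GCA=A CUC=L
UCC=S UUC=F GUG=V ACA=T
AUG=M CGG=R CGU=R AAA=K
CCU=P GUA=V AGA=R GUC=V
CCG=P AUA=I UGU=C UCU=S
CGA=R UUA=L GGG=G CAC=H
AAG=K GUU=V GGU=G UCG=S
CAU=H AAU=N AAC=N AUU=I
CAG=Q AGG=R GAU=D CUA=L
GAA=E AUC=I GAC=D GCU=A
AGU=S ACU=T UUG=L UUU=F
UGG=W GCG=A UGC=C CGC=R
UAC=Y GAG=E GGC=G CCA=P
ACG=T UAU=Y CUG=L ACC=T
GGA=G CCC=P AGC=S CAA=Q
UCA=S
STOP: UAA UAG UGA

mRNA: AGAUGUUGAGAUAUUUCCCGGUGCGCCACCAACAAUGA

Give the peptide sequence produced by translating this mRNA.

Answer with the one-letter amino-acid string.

Answer: MLRYFPVRHQQ

Derivation:
start AUG at pos 2
pos 2: AUG -> M; peptide=M
pos 5: UUG -> L; peptide=ML
pos 8: AGA -> R; peptide=MLR
pos 11: UAU -> Y; peptide=MLRY
pos 14: UUC -> F; peptide=MLRYF
pos 17: CCG -> P; peptide=MLRYFP
pos 20: GUG -> V; peptide=MLRYFPV
pos 23: CGC -> R; peptide=MLRYFPVR
pos 26: CAC -> H; peptide=MLRYFPVRH
pos 29: CAA -> Q; peptide=MLRYFPVRHQ
pos 32: CAA -> Q; peptide=MLRYFPVRHQQ
pos 35: UGA -> STOP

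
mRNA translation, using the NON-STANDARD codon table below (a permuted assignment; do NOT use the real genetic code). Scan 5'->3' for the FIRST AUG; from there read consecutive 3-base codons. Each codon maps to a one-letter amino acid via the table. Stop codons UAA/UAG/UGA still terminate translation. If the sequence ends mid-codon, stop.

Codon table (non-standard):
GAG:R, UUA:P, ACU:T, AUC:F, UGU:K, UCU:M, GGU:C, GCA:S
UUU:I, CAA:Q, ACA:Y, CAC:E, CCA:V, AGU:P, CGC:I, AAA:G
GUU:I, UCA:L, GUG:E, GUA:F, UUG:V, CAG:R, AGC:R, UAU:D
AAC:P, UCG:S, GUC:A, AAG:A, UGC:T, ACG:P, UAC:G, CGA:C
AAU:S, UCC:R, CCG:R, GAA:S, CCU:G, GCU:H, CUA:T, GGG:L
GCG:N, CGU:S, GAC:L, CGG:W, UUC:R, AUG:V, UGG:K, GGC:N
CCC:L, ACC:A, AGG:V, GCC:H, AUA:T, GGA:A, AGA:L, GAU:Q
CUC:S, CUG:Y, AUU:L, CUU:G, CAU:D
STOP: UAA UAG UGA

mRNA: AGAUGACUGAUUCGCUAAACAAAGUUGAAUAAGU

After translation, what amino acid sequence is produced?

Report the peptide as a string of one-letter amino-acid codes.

start AUG at pos 2
pos 2: AUG -> V; peptide=V
pos 5: ACU -> T; peptide=VT
pos 8: GAU -> Q; peptide=VTQ
pos 11: UCG -> S; peptide=VTQS
pos 14: CUA -> T; peptide=VTQST
pos 17: AAC -> P; peptide=VTQSTP
pos 20: AAA -> G; peptide=VTQSTPG
pos 23: GUU -> I; peptide=VTQSTPGI
pos 26: GAA -> S; peptide=VTQSTPGIS
pos 29: UAA -> STOP

Answer: VTQSTPGIS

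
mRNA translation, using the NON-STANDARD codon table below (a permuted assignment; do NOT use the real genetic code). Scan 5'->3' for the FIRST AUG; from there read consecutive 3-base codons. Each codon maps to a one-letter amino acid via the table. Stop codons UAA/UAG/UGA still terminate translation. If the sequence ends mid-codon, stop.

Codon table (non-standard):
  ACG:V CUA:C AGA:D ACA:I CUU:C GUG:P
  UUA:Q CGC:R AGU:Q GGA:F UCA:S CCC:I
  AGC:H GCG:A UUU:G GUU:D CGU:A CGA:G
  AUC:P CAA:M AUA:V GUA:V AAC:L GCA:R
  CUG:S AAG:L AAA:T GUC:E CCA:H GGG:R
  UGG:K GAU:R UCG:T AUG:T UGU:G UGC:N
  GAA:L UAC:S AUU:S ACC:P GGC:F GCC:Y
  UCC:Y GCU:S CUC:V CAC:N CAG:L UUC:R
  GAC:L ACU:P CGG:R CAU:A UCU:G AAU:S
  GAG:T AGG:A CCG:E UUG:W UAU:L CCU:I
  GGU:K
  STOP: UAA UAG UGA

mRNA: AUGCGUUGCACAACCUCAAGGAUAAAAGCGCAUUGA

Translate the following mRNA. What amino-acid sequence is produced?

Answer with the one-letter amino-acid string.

start AUG at pos 0
pos 0: AUG -> T; peptide=T
pos 3: CGU -> A; peptide=TA
pos 6: UGC -> N; peptide=TAN
pos 9: ACA -> I; peptide=TANI
pos 12: ACC -> P; peptide=TANIP
pos 15: UCA -> S; peptide=TANIPS
pos 18: AGG -> A; peptide=TANIPSA
pos 21: AUA -> V; peptide=TANIPSAV
pos 24: AAA -> T; peptide=TANIPSAVT
pos 27: GCG -> A; peptide=TANIPSAVTA
pos 30: CAU -> A; peptide=TANIPSAVTAA
pos 33: UGA -> STOP

Answer: TANIPSAVTAA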